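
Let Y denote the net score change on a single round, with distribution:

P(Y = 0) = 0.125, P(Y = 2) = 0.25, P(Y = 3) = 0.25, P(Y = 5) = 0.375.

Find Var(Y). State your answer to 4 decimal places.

E[Y] = (0)(0.125) + (2)(0.25) + (3)(0.25) + (5)(0.375) = 3.125
E[Y²] = (0)²(0.125) + (2)²(0.25) + (3)²(0.25) + (5)²(0.375) = 12.625
Var(Y) = E[Y²] − (E[Y])² = 12.625 − (3.125)² = 2.859375

2.8594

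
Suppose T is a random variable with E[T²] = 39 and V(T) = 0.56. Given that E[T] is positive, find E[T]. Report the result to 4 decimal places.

(E[T])² = E[T²] − V(T) = 39 − 0.56 = 38.44
E[T] = √38.44 = 6.2

6.2000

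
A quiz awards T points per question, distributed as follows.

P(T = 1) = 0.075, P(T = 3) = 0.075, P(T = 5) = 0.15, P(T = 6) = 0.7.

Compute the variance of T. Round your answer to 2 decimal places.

E[T] = (1)(0.075) + (3)(0.075) + (5)(0.15) + (6)(0.7) = 5.25
E[T²] = (1)²(0.075) + (3)²(0.075) + (5)²(0.15) + (6)²(0.7) = 29.7
Var(T) = E[T²] − (E[T])² = 29.7 − (5.25)² = 2.1375

2.14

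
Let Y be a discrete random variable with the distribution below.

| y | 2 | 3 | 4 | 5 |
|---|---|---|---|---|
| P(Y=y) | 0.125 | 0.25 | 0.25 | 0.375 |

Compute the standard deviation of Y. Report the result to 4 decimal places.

E[Y] = (2)(0.125) + (3)(0.25) + (4)(0.25) + (5)(0.375) = 3.875
E[Y²] = (2)²(0.125) + (3)²(0.25) + (4)²(0.25) + (5)²(0.375) = 16.125
Var(Y) = E[Y²] − (E[Y])² = 16.125 − (3.875)² = 1.109375
sd(Y) = √1.109375 ≈ 1.0533

1.0533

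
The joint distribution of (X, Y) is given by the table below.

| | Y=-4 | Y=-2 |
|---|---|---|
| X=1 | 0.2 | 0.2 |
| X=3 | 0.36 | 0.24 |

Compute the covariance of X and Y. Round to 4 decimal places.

E[X] = 2.2,  E[Y] = -3.12
E[XY] = -6.96
Cov(X,Y) = E[XY] − E[X]E[Y] = -6.96 − (2.2)(-3.12) = -0.096

-0.0960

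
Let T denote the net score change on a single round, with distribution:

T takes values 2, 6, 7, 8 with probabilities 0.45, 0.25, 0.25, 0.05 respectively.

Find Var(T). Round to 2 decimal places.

5.55

E[T] = (2)(0.45) + (6)(0.25) + (7)(0.25) + (8)(0.05) = 4.55
E[T²] = (2)²(0.45) + (6)²(0.25) + (7)²(0.25) + (8)²(0.05) = 26.25
Var(T) = E[T²] − (E[T])² = 26.25 − (4.55)² = 5.5475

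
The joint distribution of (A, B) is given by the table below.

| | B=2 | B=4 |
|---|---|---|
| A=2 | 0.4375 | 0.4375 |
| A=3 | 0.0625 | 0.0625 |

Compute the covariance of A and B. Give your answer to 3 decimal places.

0.000

E[A] = 2.125,  E[B] = 3
E[AB] = 6.375
cov(A,B) = E[AB] − E[A]E[B] = 6.375 − (2.125)(3) = 0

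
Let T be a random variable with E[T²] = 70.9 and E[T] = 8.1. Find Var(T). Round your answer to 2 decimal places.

5.29

Var(T) = 70.9 − (8.1)² = 5.29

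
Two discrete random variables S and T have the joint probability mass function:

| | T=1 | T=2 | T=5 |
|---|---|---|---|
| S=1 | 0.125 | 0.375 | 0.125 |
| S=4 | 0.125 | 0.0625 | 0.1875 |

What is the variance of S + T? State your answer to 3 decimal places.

5.777

E[S] = 2.125,  E[T] = 2.6875,  E[ST] = 6.25
V(S) = 6.625 − (2.125)² = 2.109375;  V(T) = 9.8125 − (2.6875)² = 2.58984375
Cov(S,T) = 6.25 − (2.125)(2.6875) = 0.5390625
V(S + T) = (1)²·2.109375 + (1)²·2.58984375 + 2·(1)·(1)·0.5390625 = 5.77734375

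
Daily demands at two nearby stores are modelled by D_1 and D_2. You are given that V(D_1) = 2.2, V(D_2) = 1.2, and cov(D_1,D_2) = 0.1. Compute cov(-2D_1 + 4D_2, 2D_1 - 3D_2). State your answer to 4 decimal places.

-21.8000

cov(-2D_1 + 4D_2, 2D_1 - 3D_2) = (-2)(2)V(D_1) + (4)(-3)V(D_2) + [(-2)(-3) + (4)(2)]cov(D_1,D_2)
= -4·2.2 + -12·1.2 + 14·0.1 = -21.8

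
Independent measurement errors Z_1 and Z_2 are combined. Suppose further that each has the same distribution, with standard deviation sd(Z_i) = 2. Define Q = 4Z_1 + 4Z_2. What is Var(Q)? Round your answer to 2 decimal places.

Var(Z_i) = (2)² = 4
By independence, Var(Q) = (4)²Var(Z_1) + (4)²Var(Z_2)
= (4)²·4 + (4)²·4 = 128

128.00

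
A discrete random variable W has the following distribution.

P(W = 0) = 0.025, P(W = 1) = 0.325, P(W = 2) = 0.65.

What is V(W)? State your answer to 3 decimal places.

0.284

E[W] = (0)(0.025) + (1)(0.325) + (2)(0.65) = 1.625
E[W²] = (0)²(0.025) + (1)²(0.325) + (2)²(0.65) = 2.925
V(W) = E[W²] − (E[W])² = 2.925 − (1.625)² = 0.284375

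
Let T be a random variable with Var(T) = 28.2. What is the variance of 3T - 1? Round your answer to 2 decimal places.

Var(3T - 1) = (3)²·Var(T) = 9·28.2 = 253.8

253.80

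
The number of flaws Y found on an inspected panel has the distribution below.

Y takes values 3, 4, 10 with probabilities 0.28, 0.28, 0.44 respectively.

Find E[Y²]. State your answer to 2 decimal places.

E[Y²] = (3)²(0.28) + (4)²(0.28) + (10)²(0.44) = 51

51.00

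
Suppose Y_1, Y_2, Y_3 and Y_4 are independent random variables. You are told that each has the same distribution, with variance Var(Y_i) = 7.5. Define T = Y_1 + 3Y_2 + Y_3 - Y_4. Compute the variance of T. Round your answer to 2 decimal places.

90.00

By independence, Var(T) = (1)²Var(Y_1) + (3)²Var(Y_2) + (1)²Var(Y_3) + (-1)²Var(Y_4)
= (1)²·7.5 + (3)²·7.5 + (1)²·7.5 + (-1)²·7.5 = 90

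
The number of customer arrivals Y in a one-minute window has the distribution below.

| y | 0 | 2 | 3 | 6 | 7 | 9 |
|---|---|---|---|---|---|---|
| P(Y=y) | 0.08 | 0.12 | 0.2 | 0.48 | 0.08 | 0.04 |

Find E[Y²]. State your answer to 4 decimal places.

E[Y²] = (0)²(0.08) + (2)²(0.12) + (3)²(0.2) + (6)²(0.48) + (7)²(0.08) + (9)²(0.04) = 26.72

26.7200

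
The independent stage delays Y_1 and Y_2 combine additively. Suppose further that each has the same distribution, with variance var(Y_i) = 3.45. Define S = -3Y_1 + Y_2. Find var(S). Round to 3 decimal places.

34.500

By independence, var(S) = (-3)²var(Y_1) + (1)²var(Y_2)
= (-3)²·3.45 + (1)²·3.45 = 34.5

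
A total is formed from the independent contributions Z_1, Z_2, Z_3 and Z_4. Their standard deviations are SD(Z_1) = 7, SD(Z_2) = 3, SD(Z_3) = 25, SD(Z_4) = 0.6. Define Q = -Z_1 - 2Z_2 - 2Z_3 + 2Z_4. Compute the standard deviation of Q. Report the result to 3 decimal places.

50.857

var(Z_1) = 49, var(Z_2) = 9, var(Z_3) = 625, var(Z_4) = 0.36
By independence, var(Q) = (-1)²var(Z_1) + (-2)²var(Z_2) + (-2)²var(Z_3) + (2)²var(Z_4)
= (-1)²·49 + (-2)²·9 + (-2)²·625 + (2)²·0.36 = 2586.44
SD(Q) = √2586.44 ≈ 50.857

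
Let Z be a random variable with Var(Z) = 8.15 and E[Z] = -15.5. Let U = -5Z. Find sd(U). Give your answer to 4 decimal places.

Var(-5Z) = (-5)²·8.15 = 203.75
sd(U) = √203.75 ≈ 14.2741

14.2741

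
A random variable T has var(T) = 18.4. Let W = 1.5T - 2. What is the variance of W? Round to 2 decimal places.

var(1.5T - 2) = (1.5)²·var(T) = 2.25·18.4 = 41.4

41.40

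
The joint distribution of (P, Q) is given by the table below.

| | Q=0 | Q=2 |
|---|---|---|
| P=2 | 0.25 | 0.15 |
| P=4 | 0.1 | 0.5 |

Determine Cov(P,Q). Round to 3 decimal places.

E[P] = 3.2,  E[Q] = 1.3
E[PQ] = 4.6
Cov(P,Q) = E[PQ] − E[P]E[Q] = 4.6 − (3.2)(1.3) = 0.44

0.440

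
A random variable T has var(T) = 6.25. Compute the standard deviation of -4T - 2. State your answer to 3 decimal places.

10.000

var(-4T - 2) = (-4)²·6.25 = 100
SD(-4T - 2) = √100 ≈ 10.000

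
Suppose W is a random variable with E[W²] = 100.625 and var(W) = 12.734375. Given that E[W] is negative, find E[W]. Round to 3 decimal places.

-9.375

(E[W])² = E[W²] − var(W) = 100.625 − 12.734375 = 87.890625
E[W] = −√87.890625 = -9.375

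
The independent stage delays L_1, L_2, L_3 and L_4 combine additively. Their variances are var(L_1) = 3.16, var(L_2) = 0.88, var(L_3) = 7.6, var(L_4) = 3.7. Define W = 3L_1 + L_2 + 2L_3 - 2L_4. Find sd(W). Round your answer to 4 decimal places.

By independence, var(W) = (3)²var(L_1) + (1)²var(L_2) + (2)²var(L_3) + (-2)²var(L_4)
= (3)²·3.16 + (1)²·0.88 + (2)²·7.6 + (-2)²·3.7 = 74.52
sd(W) = √74.52 ≈ 8.6325

8.6325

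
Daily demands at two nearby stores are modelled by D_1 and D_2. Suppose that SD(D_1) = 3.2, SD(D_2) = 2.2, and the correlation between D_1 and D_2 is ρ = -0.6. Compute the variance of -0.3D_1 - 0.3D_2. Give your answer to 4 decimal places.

var(D_1) = (3.2)² = 10.24;  var(D_2) = (2.2)² = 4.84
Cov(D_1,D_2) = ρ·SD(D_1)·SD(D_2) = -0.6·3.2·2.2 = -4.224
var(-0.3D_1 - 0.3D_2) = (-0.3)²·var(D_1) + (-0.3)²·var(D_2) + 2·(-0.3)·(-0.3)·Cov(D_1,D_2)
= 0.09·10.24 + 0.09·4.84 + 0.18·-4.224 = 0.59688

0.5969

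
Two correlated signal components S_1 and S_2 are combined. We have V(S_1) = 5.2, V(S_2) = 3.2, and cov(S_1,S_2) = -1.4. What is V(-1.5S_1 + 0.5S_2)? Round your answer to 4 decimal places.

V(-1.5S_1 + 0.5S_2) = (-1.5)²·V(S_1) + (0.5)²·V(S_2) + 2·(-1.5)·(0.5)·cov(S_1,S_2)
= 2.25·5.2 + 0.25·3.2 + -1.5·-1.4 = 14.6

14.6000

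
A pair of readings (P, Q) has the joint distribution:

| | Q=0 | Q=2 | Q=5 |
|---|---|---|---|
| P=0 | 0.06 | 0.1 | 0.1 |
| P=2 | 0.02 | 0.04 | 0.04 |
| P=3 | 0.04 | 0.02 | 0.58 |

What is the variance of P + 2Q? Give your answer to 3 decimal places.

19.038

E[P] = 2.12,  E[Q] = 3.92,  E[PQ] = 9.38
Var(P) = 6.16 − (2.12)² = 1.6656;  Var(Q) = 18.64 − (3.92)² = 3.2736
cov(P,Q) = 9.38 − (2.12)(3.92) = 1.0696
Var(P + 2Q) = (1)²·1.6656 + (2)²·3.2736 + 2·(1)·(2)·1.0696 = 19.0384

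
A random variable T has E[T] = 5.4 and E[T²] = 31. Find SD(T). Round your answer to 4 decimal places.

V(T) = 31 − (5.4)² = 1.84
SD(T) = √1.84 ≈ 1.3565

1.3565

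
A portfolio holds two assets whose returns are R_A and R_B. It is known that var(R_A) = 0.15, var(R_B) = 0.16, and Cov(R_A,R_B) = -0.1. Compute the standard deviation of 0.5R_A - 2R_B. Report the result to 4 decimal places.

var(0.5R_A - 2R_B) = (0.5)²·var(R_A) + (-2)²·var(R_B) + 2·(0.5)·(-2)·Cov(R_A,R_B)
= 0.25·0.15 + 4·0.16 + -2·-0.1 = 0.8775
σ(0.5R_A - 2R_B) = √0.8775 ≈ 0.9367

0.9367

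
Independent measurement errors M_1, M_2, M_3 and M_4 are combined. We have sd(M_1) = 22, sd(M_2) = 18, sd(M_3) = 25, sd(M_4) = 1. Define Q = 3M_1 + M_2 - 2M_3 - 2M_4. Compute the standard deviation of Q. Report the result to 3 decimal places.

V(M_1) = 484, V(M_2) = 324, V(M_3) = 625, V(M_4) = 1
By independence, V(Q) = (3)²V(M_1) + (1)²V(M_2) + (-2)²V(M_3) + (-2)²V(M_4)
= (3)²·484 + (1)²·324 + (-2)²·625 + (-2)²·1 = 7184
sd(Q) = √7184 ≈ 84.758

84.758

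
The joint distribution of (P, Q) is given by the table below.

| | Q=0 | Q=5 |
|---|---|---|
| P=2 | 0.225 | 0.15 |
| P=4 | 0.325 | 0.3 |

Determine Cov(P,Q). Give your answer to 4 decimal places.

E[P] = 3.25,  E[Q] = 2.25
E[PQ] = 7.5
Cov(P,Q) = E[PQ] − E[P]E[Q] = 7.5 − (3.25)(2.25) = 0.1875

0.1875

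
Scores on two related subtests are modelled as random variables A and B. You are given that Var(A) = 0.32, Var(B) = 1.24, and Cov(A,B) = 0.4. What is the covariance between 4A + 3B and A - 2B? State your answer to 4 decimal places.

-8.1600

Cov(4A + 3B, A - 2B) = (4)(1)Var(A) + (3)(-2)Var(B) + [(4)(-2) + (3)(1)]Cov(A,B)
= 4·0.32 + -6·1.24 + -5·0.4 = -8.16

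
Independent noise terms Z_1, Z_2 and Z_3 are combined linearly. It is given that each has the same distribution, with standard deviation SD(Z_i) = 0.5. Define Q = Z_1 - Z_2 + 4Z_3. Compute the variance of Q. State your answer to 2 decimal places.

4.50

Var(Z_i) = (0.5)² = 0.25
By independence, Var(Q) = (1)²Var(Z_1) + (-1)²Var(Z_2) + (4)²Var(Z_3)
= (1)²·0.25 + (-1)²·0.25 + (4)²·0.25 = 4.5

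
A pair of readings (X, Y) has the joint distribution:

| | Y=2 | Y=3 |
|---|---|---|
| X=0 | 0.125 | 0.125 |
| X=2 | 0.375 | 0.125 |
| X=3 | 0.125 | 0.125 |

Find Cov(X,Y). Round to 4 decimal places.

-0.0313

E[X] = 1.75,  E[Y] = 2.375
E[XY] = 4.125
Cov(X,Y) = E[XY] − E[X]E[Y] = 4.125 − (1.75)(2.375) = -0.03125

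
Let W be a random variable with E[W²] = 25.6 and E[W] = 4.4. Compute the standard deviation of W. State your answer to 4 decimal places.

V(W) = 25.6 − (4.4)² = 6.24
σ(W) = √6.24 ≈ 2.4980

2.4980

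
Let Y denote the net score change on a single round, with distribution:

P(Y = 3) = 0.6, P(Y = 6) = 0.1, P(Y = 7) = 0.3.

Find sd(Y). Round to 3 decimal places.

E[Y] = (3)(0.6) + (6)(0.1) + (7)(0.3) = 4.5
E[Y²] = (3)²(0.6) + (6)²(0.1) + (7)²(0.3) = 23.7
V(Y) = E[Y²] − (E[Y])² = 23.7 − (4.5)² = 3.45
sd(Y) = √3.45 ≈ 1.857

1.857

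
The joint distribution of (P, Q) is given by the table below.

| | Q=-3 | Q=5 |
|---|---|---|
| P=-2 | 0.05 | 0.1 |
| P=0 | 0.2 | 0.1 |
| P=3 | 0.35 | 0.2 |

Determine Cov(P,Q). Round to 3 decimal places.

-1.120

E[P] = 1.35,  E[Q] = 0.2
E[PQ] = -0.85
Cov(P,Q) = E[PQ] − E[P]E[Q] = -0.85 − (1.35)(0.2) = -1.12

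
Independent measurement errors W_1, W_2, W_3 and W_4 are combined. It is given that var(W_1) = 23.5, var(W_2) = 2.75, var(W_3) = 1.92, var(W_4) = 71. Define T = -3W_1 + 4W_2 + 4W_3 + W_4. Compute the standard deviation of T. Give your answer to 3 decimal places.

By independence, var(T) = (-3)²var(W_1) + (4)²var(W_2) + (4)²var(W_3) + (1)²var(W_4)
= (-3)²·23.5 + (4)²·2.75 + (4)²·1.92 + (1)²·71 = 357.22
SD(T) = √357.22 ≈ 18.900

18.900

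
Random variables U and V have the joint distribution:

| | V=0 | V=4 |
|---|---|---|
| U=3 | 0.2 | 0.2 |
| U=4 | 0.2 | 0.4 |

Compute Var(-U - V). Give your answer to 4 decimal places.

E[U] = 3.6,  E[V] = 2.4,  E[UV] = 8.8
Var(U) = 13.2 − (3.6)² = 0.24;  Var(V) = 9.6 − (2.4)² = 3.84
cov(U,V) = 8.8 − (3.6)(2.4) = 0.16
Var(-U - V) = (-1)²·0.24 + (-1)²·3.84 + 2·(-1)·(-1)·0.16 = 4.4

4.4000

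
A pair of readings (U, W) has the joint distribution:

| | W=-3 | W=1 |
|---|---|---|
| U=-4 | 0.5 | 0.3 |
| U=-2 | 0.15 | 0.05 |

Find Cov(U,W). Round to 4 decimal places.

-0.1600

E[U] = -3.6,  E[W] = -1.6
E[UW] = 5.6
Cov(U,W) = E[UW] − E[U]E[W] = 5.6 − (-3.6)(-1.6) = -0.16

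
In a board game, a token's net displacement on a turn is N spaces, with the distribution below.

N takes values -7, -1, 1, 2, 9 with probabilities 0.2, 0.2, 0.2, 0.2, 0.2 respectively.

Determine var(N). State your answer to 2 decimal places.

E[N] = (-7)(0.2) + (-1)(0.2) + (1)(0.2) + (2)(0.2) + (9)(0.2) = 0.8
E[N²] = (-7)²(0.2) + (-1)²(0.2) + (1)²(0.2) + (2)²(0.2) + (9)²(0.2) = 27.2
var(N) = E[N²] − (E[N])² = 27.2 − (0.8)² = 26.56

26.56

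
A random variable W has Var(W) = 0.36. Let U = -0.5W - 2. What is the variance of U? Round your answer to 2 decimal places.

0.09

Var(-0.5W - 2) = (-0.5)²·Var(W) = 0.25·0.36 = 0.09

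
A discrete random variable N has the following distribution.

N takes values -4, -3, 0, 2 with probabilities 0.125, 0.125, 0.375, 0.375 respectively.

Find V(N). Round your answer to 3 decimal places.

4.609

E[N] = (-4)(0.125) + (-3)(0.125) + (0)(0.375) + (2)(0.375) = -0.125
E[N²] = (-4)²(0.125) + (-3)²(0.125) + (0)²(0.375) + (2)²(0.375) = 4.625
V(N) = E[N²] − (E[N])² = 4.625 − (-0.125)² = 4.609375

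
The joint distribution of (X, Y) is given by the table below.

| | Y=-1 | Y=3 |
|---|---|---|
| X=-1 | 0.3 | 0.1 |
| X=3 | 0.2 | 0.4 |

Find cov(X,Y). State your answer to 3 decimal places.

1.600

E[X] = 1.4,  E[Y] = 1
E[XY] = 3
cov(X,Y) = E[XY] − E[X]E[Y] = 3 − (1.4)(1) = 1.6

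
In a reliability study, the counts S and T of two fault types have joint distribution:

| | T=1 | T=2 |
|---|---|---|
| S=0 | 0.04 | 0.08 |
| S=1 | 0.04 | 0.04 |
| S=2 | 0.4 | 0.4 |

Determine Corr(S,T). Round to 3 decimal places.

-0.099

E[S] = 1.68,  E[T] = 1.52
E[ST] = 2.52
cov(S,T) = E[ST] − E[S]E[T] = 2.52 − (1.68)(1.52) = -0.0336
V(S) = 0.4576,  V(T) = 0.2496
ρ = -0.0336 / √(0.4576·0.2496) ≈ -0.099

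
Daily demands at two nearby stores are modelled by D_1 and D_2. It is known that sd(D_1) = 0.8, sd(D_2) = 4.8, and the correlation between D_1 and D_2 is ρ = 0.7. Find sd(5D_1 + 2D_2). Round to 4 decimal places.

var(D_1) = (0.8)² = 0.64;  var(D_2) = (4.8)² = 23.04
cov(D_1,D_2) = ρ·sd(D_1)·sd(D_2) = 0.7·0.8·4.8 = 2.688
var(5D_1 + 2D_2) = (5)²·var(D_1) + (2)²·var(D_2) + 2·(5)·(2)·cov(D_1,D_2)
= 25·0.64 + 4·23.04 + 20·2.688 = 161.92
sd(5D_1 + 2D_2) = √161.92 ≈ 12.7248

12.7248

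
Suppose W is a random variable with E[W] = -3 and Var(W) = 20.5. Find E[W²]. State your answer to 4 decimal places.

29.5000

E[W²] = Var(W) + (E[W])² = 20.5 + (-3)² = 29.5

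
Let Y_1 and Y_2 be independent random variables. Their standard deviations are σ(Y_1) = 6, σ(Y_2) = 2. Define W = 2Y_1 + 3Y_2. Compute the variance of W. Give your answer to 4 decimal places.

V(Y_1) = 36, V(Y_2) = 4
By independence, V(W) = (2)²V(Y_1) + (3)²V(Y_2)
= (2)²·36 + (3)²·4 = 180

180.0000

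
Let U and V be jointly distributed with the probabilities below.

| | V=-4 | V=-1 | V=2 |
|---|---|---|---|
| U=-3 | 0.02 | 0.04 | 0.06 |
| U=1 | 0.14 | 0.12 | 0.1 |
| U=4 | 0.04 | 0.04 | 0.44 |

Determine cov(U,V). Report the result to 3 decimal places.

E[U] = 2.08,  E[V] = 0.2
E[UV] = 2.24
cov(U,V) = E[UV] − E[U]E[V] = 2.24 − (2.08)(0.2) = 1.824

1.824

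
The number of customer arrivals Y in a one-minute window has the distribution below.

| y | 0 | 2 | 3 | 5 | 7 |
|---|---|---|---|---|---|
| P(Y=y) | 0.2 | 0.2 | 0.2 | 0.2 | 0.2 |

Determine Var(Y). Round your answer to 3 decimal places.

E[Y] = (0)(0.2) + (2)(0.2) + (3)(0.2) + (5)(0.2) + (7)(0.2) = 3.4
E[Y²] = (0)²(0.2) + (2)²(0.2) + (3)²(0.2) + (5)²(0.2) + (7)²(0.2) = 17.4
Var(Y) = E[Y²] − (E[Y])² = 17.4 − (3.4)² = 5.84

5.840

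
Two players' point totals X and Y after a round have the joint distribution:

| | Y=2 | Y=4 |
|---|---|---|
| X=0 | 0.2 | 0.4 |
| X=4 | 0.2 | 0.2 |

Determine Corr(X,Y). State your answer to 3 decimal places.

-0.167

E[X] = 1.6,  E[Y] = 3.2
E[XY] = 4.8
Cov(X,Y) = E[XY] − E[X]E[Y] = 4.8 − (1.6)(3.2) = -0.32
V(X) = 3.84,  V(Y) = 0.96
ρ = -0.32 / √(3.84·0.96) ≈ -0.167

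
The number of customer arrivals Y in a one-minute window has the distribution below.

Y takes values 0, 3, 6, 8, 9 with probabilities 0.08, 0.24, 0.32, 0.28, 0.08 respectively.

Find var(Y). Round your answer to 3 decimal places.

6.720

E[Y] = (0)(0.08) + (3)(0.24) + (6)(0.32) + (8)(0.28) + (9)(0.08) = 5.6
E[Y²] = (0)²(0.08) + (3)²(0.24) + (6)²(0.32) + (8)²(0.28) + (9)²(0.08) = 38.08
var(Y) = E[Y²] − (E[Y])² = 38.08 − (5.6)² = 6.72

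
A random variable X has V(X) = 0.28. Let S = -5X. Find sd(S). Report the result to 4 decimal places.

V(-5X) = (-5)²·0.28 = 7
sd(S) = √7 ≈ 2.6458

2.6458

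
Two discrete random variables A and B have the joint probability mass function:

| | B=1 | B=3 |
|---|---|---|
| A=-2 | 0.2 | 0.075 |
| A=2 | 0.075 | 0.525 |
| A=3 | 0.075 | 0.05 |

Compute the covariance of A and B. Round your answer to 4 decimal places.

0.7675

E[A] = 1.025,  E[B] = 2.3
E[AB] = 3.125
Cov(A,B) = E[AB] − E[A]E[B] = 3.125 − (1.025)(2.3) = 0.7675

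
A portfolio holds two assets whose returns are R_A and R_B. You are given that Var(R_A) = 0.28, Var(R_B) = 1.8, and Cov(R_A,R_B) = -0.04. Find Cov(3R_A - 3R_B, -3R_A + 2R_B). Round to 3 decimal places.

-13.920

Cov(3R_A - 3R_B, -3R_A + 2R_B) = (3)(-3)Var(R_A) + (-3)(2)Var(R_B) + [(3)(2) + (-3)(-3)]Cov(R_A,R_B)
= -9·0.28 + -6·1.8 + 15·-0.04 = -13.92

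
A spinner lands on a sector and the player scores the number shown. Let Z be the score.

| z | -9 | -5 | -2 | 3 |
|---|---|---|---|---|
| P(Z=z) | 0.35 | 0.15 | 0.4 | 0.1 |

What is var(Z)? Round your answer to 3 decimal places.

E[Z] = (-9)(0.35) + (-5)(0.15) + (-2)(0.4) + (3)(0.1) = -4.4
E[Z²] = (-9)²(0.35) + (-5)²(0.15) + (-2)²(0.4) + (3)²(0.1) = 34.6
var(Z) = E[Z²] − (E[Z])² = 34.6 − (-4.4)² = 15.24

15.240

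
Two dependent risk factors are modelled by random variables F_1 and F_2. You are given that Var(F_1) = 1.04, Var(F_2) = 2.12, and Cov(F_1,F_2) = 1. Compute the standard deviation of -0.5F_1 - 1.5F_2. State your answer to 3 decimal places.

Var(-0.5F_1 - 1.5F_2) = (-0.5)²·Var(F_1) + (-1.5)²·Var(F_2) + 2·(-0.5)·(-1.5)·Cov(F_1,F_2)
= 0.25·1.04 + 2.25·2.12 + 1.5·1 = 6.53
sd(-0.5F_1 - 1.5F_2) = √6.53 ≈ 2.555

2.555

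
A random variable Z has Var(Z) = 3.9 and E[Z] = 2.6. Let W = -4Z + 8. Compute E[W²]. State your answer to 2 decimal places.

E[-4Z + 8] = -4·2.6 + 8 = -2.4
Var(-4Z + 8) = (-4)²·3.9 = 62.4
E[W²] = Var(W) + (E[W])² = 62.4 + (-2.4)² = 68.16

68.16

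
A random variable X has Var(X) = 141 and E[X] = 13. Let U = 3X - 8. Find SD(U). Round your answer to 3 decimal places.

35.623

Var(3X - 8) = (3)²·141 = 1269
SD(U) = √1269 ≈ 35.623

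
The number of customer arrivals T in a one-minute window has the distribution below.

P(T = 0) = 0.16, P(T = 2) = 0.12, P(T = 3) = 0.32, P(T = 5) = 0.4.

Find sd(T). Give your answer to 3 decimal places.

1.766

E[T] = (0)(0.16) + (2)(0.12) + (3)(0.32) + (5)(0.4) = 3.2
E[T²] = (0)²(0.16) + (2)²(0.12) + (3)²(0.32) + (5)²(0.4) = 13.36
Var(T) = E[T²] − (E[T])² = 13.36 − (3.2)² = 3.12
sd(T) = √3.12 ≈ 1.766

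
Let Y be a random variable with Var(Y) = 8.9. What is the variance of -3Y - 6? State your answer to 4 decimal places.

Var(-3Y - 6) = (-3)²·Var(Y) = 9·8.9 = 80.1

80.1000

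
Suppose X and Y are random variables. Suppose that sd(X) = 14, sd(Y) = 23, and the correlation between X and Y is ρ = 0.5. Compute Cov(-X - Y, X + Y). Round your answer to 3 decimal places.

Var(X) = (14)² = 196;  Var(Y) = (23)² = 529
Cov(X,Y) = ρ·sd(X)·sd(Y) = 0.5·14·23 = 161
Cov(-X - Y, X + Y) = (-1)(1)Var(X) + (-1)(1)Var(Y) + [(-1)(1) + (-1)(1)]Cov(X,Y)
= -1·196 + -1·529 + -2·161 = -1047

-1047.000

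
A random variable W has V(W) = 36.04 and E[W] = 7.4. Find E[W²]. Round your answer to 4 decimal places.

90.8000

E[W²] = V(W) + (E[W])² = 36.04 + (7.4)² = 90.8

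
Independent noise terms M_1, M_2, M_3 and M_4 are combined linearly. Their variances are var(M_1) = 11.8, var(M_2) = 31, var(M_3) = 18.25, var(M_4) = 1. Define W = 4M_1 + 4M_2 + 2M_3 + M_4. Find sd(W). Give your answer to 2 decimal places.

27.55

By independence, var(W) = (4)²var(M_1) + (4)²var(M_2) + (2)²var(M_3) + (1)²var(M_4)
= (4)²·11.8 + (4)²·31 + (2)²·18.25 + (1)²·1 = 758.8
sd(W) = √758.8 ≈ 27.55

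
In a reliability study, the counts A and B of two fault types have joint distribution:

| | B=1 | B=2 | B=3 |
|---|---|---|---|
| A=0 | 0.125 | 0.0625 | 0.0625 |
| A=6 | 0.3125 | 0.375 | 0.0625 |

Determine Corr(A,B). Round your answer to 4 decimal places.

E[A] = 4.5,  E[B] = 1.6875
E[AB] = 7.5
Cov(A,B) = E[AB] − E[A]E[B] = 7.5 − (4.5)(1.6875) = -0.09375
Var(A) = 6.75,  Var(B) = 0.46484375
ρ = -0.09375 / √(6.75·0.46484375) ≈ -0.0529

-0.0529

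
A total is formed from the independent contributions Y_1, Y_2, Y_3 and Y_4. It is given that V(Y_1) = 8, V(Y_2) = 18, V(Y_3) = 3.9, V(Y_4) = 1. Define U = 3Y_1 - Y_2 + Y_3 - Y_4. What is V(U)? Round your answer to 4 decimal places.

94.9000

By independence, V(U) = (3)²V(Y_1) + (-1)²V(Y_2) + (1)²V(Y_3) + (-1)²V(Y_4)
= (3)²·8 + (-1)²·18 + (1)²·3.9 + (-1)²·1 = 94.9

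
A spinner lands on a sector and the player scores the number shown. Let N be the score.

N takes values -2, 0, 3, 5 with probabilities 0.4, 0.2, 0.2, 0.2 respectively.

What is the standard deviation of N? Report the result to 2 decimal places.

E[N] = (-2)(0.4) + (0)(0.2) + (3)(0.2) + (5)(0.2) = 0.8
E[N²] = (-2)²(0.4) + (0)²(0.2) + (3)²(0.2) + (5)²(0.2) = 8.4
Var(N) = E[N²] − (E[N])² = 8.4 − (0.8)² = 7.76
σ(N) = √7.76 ≈ 2.79

2.79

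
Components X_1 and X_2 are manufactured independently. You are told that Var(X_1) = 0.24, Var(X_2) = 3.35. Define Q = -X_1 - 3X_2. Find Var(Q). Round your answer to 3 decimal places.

By independence, Var(Q) = (-1)²Var(X_1) + (-3)²Var(X_2)
= (-1)²·0.24 + (-3)²·3.35 = 30.39

30.390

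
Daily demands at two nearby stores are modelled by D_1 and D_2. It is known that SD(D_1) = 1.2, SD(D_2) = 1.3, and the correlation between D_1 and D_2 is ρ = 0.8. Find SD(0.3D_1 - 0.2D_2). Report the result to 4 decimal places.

V(D_1) = (1.2)² = 1.44;  V(D_2) = (1.3)² = 1.69
Cov(D_1,D_2) = ρ·SD(D_1)·SD(D_2) = 0.8·1.2·1.3 = 1.248
V(0.3D_1 - 0.2D_2) = (0.3)²·V(D_1) + (-0.2)²·V(D_2) + 2·(0.3)·(-0.2)·Cov(D_1,D_2)
= 0.09·1.44 + 0.04·1.69 + -0.12·1.248 = 0.04744
SD(0.3D_1 - 0.2D_2) = √0.04744 ≈ 0.2178

0.2178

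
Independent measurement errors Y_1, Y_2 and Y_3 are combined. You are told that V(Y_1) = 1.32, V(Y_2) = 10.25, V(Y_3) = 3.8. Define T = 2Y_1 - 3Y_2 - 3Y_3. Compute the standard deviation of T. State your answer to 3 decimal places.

11.477

By independence, V(T) = (2)²V(Y_1) + (-3)²V(Y_2) + (-3)²V(Y_3)
= (2)²·1.32 + (-3)²·10.25 + (-3)²·3.8 = 131.73
σ(T) = √131.73 ≈ 11.477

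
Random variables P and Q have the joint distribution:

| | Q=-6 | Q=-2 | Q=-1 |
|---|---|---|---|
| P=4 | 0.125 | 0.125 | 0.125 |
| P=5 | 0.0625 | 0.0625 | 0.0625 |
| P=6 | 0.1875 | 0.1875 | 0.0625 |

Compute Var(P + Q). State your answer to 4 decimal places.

5.0273

E[P] = 5.0625,  E[Q] = -3.25,  E[PQ] = -16.6875
Var(P) = 26.4375 − (5.0625)² = 0.80859375;  Var(Q) = 15.25 − (-3.25)² = 4.6875
Cov(P,Q) = -16.6875 − (5.0625)(-3.25) = -0.234375
Var(P + Q) = (1)²·0.80859375 + (1)²·4.6875 + 2·(1)·(1)·-0.234375 = 5.02734375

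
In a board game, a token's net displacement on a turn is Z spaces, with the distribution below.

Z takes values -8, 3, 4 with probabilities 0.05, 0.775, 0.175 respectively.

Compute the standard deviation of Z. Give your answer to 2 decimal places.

2.47

E[Z] = (-8)(0.05) + (3)(0.775) + (4)(0.175) = 2.625
E[Z²] = (-8)²(0.05) + (3)²(0.775) + (4)²(0.175) = 12.975
var(Z) = E[Z²] − (E[Z])² = 12.975 − (2.625)² = 6.084375
SD(Z) = √6.084375 ≈ 2.47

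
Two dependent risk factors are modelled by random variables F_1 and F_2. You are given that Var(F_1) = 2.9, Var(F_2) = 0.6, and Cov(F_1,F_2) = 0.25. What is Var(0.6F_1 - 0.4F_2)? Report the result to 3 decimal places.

Var(0.6F_1 - 0.4F_2) = (0.6)²·Var(F_1) + (-0.4)²·Var(F_2) + 2·(0.6)·(-0.4)·Cov(F_1,F_2)
= 0.36·2.9 + 0.16·0.6 + -0.48·0.25 = 1.02

1.020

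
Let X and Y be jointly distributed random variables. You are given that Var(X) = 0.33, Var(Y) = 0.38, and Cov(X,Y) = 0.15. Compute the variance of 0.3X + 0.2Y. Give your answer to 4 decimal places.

0.0629

Var(0.3X + 0.2Y) = (0.3)²·Var(X) + (0.2)²·Var(Y) + 2·(0.3)·(0.2)·Cov(X,Y)
= 0.09·0.33 + 0.04·0.38 + 0.12·0.15 = 0.0629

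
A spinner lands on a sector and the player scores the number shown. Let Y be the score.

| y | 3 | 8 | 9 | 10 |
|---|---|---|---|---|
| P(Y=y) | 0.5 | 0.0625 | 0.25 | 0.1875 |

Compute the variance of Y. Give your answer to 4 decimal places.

E[Y] = (3)(0.5) + (8)(0.0625) + (9)(0.25) + (10)(0.1875) = 6.125
E[Y²] = (3)²(0.5) + (8)²(0.0625) + (9)²(0.25) + (10)²(0.1875) = 47.5
Var(Y) = E[Y²] − (E[Y])² = 47.5 − (6.125)² = 9.984375

9.9844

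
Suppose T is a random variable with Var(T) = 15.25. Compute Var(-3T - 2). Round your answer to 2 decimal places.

137.25

Var(-3T - 2) = (-3)²·Var(T) = 9·15.25 = 137.25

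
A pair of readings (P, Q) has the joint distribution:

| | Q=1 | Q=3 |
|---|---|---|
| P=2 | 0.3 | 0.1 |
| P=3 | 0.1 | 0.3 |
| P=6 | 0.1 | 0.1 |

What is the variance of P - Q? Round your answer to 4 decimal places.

E[P] = 3.2,  E[Q] = 2,  E[PQ] = 6.6
Var(P) = 12.4 − (3.2)² = 2.16;  Var(Q) = 5 − (2)² = 1
cov(P,Q) = 6.6 − (3.2)(2) = 0.2
Var(P - Q) = (1)²·2.16 + (-1)²·1 + 2·(1)·(-1)·0.2 = 2.76

2.7600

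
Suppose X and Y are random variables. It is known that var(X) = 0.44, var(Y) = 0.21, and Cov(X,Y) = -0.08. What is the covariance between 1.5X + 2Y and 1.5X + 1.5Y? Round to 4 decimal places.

Cov(1.5X + 2Y, 1.5X + 1.5Y) = (1.5)(1.5)var(X) + (2)(1.5)var(Y) + [(1.5)(1.5) + (2)(1.5)]Cov(X,Y)
= 2.25·0.44 + 3·0.21 + 5.25·-0.08 = 1.2

1.2000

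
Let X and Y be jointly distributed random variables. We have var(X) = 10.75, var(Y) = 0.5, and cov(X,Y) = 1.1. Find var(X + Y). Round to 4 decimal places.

13.4500

var(X + Y) = (1)²·var(X) + (1)²·var(Y) + 2·(1)·(1)·cov(X,Y)
= 1·10.75 + 1·0.5 + 2·1.1 = 13.45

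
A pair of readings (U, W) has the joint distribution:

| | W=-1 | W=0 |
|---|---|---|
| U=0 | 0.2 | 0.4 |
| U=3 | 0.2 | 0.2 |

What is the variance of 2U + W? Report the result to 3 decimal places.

E[U] = 1.2,  E[W] = -0.4,  E[UW] = -0.6
Var(U) = 3.6 − (1.2)² = 2.16;  Var(W) = 0.4 − (-0.4)² = 0.24
Cov(U,W) = -0.6 − (1.2)(-0.4) = -0.12
Var(2U + W) = (2)²·2.16 + (1)²·0.24 + 2·(2)·(1)·-0.12 = 8.4

8.400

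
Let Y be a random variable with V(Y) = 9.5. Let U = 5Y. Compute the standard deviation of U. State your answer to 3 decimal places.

15.411

V(5Y) = (5)²·9.5 = 237.5
SD(U) = √237.5 ≈ 15.411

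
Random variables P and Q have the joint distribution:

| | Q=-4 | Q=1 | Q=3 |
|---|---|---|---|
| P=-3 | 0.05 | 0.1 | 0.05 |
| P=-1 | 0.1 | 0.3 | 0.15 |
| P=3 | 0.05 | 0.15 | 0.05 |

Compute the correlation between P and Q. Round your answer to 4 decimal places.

0.0000

E[P] = -0.4,  E[Q] = 0.5
E[PQ] = -0.2
cov(P,Q) = E[PQ] − E[P]E[Q] = -0.2 − (-0.4)(0.5) = 0
Var(P) = 4.44,  Var(Q) = 5.75
ρ = 0 / √(4.44·5.75) ≈ 0.0000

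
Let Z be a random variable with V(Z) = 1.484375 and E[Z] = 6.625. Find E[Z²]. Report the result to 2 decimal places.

45.38

E[Z²] = V(Z) + (E[Z])² = 1.484375 + (6.625)² = 45.375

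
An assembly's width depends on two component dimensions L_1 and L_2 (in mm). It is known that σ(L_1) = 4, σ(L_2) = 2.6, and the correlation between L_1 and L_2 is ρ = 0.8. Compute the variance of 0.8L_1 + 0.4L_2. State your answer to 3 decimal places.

16.646

Var(L_1) = (4)² = 16;  Var(L_2) = (2.6)² = 6.76
Cov(L_1,L_2) = ρ·σ(L_1)·σ(L_2) = 0.8·4·2.6 = 8.32
Var(0.8L_1 + 0.4L_2) = (0.8)²·Var(L_1) + (0.4)²·Var(L_2) + 2·(0.8)·(0.4)·Cov(L_1,L_2)
= 0.64·16 + 0.16·6.76 + 0.64·8.32 = 16.6464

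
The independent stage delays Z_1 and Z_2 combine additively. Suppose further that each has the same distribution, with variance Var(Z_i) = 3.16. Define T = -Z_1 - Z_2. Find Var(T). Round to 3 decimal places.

6.320

By independence, Var(T) = (-1)²Var(Z_1) + (-1)²Var(Z_2)
= (-1)²·3.16 + (-1)²·3.16 = 6.32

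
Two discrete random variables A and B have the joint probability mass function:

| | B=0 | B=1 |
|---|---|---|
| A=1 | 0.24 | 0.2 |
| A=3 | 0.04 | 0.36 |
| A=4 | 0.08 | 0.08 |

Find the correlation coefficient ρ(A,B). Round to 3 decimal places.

0.248

E[A] = 2.28,  E[B] = 0.64
E[AB] = 1.6
cov(A,B) = E[AB] − E[A]E[B] = 1.6 − (2.28)(0.64) = 0.1408
V(A) = 1.4016,  V(B) = 0.2304
ρ = 0.1408 / √(1.4016·0.2304) ≈ 0.248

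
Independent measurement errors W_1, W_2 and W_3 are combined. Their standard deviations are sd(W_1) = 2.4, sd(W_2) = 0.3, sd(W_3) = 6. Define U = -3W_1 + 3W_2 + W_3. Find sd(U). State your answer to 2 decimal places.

var(W_1) = 5.76, var(W_2) = 0.09, var(W_3) = 36
By independence, var(U) = (-3)²var(W_1) + (3)²var(W_2) + (1)²var(W_3)
= (-3)²·5.76 + (3)²·0.09 + (1)²·36 = 88.65
sd(U) = √88.65 ≈ 9.42

9.42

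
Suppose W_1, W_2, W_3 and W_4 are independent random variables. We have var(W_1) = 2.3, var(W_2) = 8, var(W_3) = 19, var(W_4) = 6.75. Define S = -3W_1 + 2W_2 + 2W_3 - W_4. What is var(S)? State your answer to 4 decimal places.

By independence, var(S) = (-3)²var(W_1) + (2)²var(W_2) + (2)²var(W_3) + (-1)²var(W_4)
= (-3)²·2.3 + (2)²·8 + (2)²·19 + (-1)²·6.75 = 135.45

135.4500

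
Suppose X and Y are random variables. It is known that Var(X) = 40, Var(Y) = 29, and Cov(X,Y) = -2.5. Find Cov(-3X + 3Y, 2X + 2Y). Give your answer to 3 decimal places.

Cov(-3X + 3Y, 2X + 2Y) = (-3)(2)Var(X) + (3)(2)Var(Y) + [(-3)(2) + (3)(2)]Cov(X,Y)
= -6·40 + 6·29 + 0·-2.5 = -66

-66.000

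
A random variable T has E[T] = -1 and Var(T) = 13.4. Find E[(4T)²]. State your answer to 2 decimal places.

E[4T] = 4·-1 = -4
Var(4T) = (4)²·13.4 = 214.4
E[(4T)²] = Var((4T)) + (E[(4T)])² = 214.4 + (-4)² = 230.4

230.40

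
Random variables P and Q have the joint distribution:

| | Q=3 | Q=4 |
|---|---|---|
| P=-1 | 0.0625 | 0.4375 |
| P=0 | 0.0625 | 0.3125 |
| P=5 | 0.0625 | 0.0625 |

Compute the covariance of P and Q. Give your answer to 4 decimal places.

E[P] = 0.125,  E[Q] = 3.8125
E[PQ] = 0.25
Cov(P,Q) = E[PQ] − E[P]E[Q] = 0.25 − (0.125)(3.8125) = -0.2265625

-0.2266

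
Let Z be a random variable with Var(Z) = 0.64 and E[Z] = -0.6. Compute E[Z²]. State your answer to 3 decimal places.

E[Z²] = Var(Z) + (E[Z])² = 0.64 + (-0.6)² = 1

1.000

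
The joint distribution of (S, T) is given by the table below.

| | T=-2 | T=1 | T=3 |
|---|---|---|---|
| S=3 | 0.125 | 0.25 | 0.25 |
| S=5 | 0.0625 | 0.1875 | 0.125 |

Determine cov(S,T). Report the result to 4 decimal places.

E[S] = 3.75,  E[T] = 1.1875
E[ST] = 4.4375
cov(S,T) = E[ST] − E[S]E[T] = 4.4375 − (3.75)(1.1875) = -0.015625

-0.0156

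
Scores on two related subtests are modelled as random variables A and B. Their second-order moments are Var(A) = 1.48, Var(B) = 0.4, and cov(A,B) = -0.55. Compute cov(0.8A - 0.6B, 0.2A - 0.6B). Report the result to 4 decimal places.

cov(0.8A - 0.6B, 0.2A - 0.6B) = (0.8)(0.2)Var(A) + (-0.6)(-0.6)Var(B) + [(0.8)(-0.6) + (-0.6)(0.2)]cov(A,B)
= 0.16·1.48 + 0.36·0.4 + -0.6·-0.55 = 0.7108

0.7108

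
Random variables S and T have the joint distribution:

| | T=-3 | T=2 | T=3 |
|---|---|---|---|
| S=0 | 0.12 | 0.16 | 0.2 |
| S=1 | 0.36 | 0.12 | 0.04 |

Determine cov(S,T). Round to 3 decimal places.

E[S] = 0.52,  E[T] = -0.16
E[ST] = -0.72
cov(S,T) = E[ST] − E[S]E[T] = -0.72 − (0.52)(-0.16) = -0.6368

-0.637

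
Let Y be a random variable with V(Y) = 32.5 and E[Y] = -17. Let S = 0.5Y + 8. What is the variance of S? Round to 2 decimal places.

8.13

V(0.5Y + 8) = (0.5)²·V(Y) = 0.25·32.5 = 8.125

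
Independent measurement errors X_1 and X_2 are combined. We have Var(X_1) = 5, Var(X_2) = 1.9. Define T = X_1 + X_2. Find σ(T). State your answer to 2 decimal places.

2.63

By independence, Var(T) = (1)²Var(X_1) + (1)²Var(X_2)
= (1)²·5 + (1)²·1.9 = 6.9
σ(T) = √6.9 ≈ 2.63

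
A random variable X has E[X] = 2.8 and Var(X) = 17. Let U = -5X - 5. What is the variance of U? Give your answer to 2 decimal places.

Var(-5X - 5) = (-5)²·Var(X) = 25·17 = 425

425.00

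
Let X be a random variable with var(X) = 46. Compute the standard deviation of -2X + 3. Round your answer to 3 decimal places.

var(-2X + 3) = (-2)²·46 = 184
SD(-2X + 3) = √184 ≈ 13.565

13.565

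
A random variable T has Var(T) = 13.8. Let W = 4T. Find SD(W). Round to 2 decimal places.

14.86

Var(4T) = (4)²·13.8 = 220.8
SD(W) = √220.8 ≈ 14.86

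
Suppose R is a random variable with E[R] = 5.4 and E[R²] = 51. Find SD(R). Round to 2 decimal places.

Var(R) = 51 − (5.4)² = 21.84
SD(R) = √21.84 ≈ 4.67

4.67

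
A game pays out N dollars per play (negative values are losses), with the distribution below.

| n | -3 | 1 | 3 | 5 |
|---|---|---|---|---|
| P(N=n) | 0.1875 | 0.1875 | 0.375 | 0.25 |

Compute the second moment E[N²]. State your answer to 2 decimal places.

11.50

E[N²] = (-3)²(0.1875) + (1)²(0.1875) + (3)²(0.375) + (5)²(0.25) = 11.5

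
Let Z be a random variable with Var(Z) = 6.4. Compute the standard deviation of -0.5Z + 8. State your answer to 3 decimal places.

Var(-0.5Z + 8) = (-0.5)²·6.4 = 1.6
σ(-0.5Z + 8) = √1.6 ≈ 1.265

1.265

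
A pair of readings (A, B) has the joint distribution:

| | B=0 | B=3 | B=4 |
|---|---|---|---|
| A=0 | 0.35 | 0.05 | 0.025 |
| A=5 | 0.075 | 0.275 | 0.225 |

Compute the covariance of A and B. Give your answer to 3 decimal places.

E[A] = 2.875,  E[B] = 1.975
E[AB] = 8.625
cov(A,B) = E[AB] − E[A]E[B] = 8.625 − (2.875)(1.975) = 2.946875

2.947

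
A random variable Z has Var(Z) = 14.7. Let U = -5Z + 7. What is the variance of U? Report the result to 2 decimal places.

Var(-5Z + 7) = (-5)²·Var(Z) = 25·14.7 = 367.5

367.50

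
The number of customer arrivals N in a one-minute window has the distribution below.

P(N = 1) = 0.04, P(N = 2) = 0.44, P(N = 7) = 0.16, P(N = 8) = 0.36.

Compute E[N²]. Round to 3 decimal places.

E[N²] = (1)²(0.04) + (2)²(0.44) + (7)²(0.16) + (8)²(0.36) = 32.68

32.680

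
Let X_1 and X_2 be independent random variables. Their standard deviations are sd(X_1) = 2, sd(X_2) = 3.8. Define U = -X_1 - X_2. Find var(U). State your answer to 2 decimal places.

var(X_1) = 4, var(X_2) = 14.44
By independence, var(U) = (-1)²var(X_1) + (-1)²var(X_2)
= (-1)²·4 + (-1)²·14.44 = 18.44

18.44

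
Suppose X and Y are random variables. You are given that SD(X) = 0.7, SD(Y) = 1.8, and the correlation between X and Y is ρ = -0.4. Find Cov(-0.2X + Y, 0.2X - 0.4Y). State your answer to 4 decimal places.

var(X) = (0.7)² = 0.49;  var(Y) = (1.8)² = 3.24
Cov(X,Y) = ρ·SD(X)·SD(Y) = -0.4·0.7·1.8 = -0.504
Cov(-0.2X + Y, 0.2X - 0.4Y) = (-0.2)(0.2)var(X) + (1)(-0.4)var(Y) + [(-0.2)(-0.4) + (1)(0.2)]Cov(X,Y)
= -0.04·0.49 + -0.4·3.24 + 0.28·-0.504 = -1.45672

-1.4567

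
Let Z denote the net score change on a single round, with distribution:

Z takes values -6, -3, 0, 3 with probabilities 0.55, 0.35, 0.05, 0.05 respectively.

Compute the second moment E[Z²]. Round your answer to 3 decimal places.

23.400

E[Z²] = (-6)²(0.55) + (-3)²(0.35) + (0)²(0.05) + (3)²(0.05) = 23.4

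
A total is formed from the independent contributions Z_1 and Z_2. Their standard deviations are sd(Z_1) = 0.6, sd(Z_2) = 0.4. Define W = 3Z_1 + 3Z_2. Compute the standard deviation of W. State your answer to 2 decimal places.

2.16

Var(Z_1) = 0.36, Var(Z_2) = 0.16
By independence, Var(W) = (3)²Var(Z_1) + (3)²Var(Z_2)
= (3)²·0.36 + (3)²·0.16 = 4.68
sd(W) = √4.68 ≈ 2.16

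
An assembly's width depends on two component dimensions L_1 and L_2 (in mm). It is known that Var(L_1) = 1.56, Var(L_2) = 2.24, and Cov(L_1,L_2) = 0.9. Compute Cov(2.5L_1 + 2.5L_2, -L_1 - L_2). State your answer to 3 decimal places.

Cov(2.5L_1 + 2.5L_2, -L_1 - L_2) = (2.5)(-1)Var(L_1) + (2.5)(-1)Var(L_2) + [(2.5)(-1) + (2.5)(-1)]Cov(L_1,L_2)
= -2.5·1.56 + -2.5·2.24 + -5·0.9 = -14

-14.000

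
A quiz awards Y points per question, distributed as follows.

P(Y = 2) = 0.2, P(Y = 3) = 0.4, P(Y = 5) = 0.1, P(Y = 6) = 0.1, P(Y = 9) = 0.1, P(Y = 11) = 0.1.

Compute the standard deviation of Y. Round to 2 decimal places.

E[Y] = (2)(0.2) + (3)(0.4) + (5)(0.1) + (6)(0.1) + (9)(0.1) + (11)(0.1) = 4.7
E[Y²] = (2)²(0.2) + (3)²(0.4) + (5)²(0.1) + (6)²(0.1) + (9)²(0.1) + (11)²(0.1) = 30.7
Var(Y) = E[Y²] − (E[Y])² = 30.7 − (4.7)² = 8.61
σ(Y) = √8.61 ≈ 2.93

2.93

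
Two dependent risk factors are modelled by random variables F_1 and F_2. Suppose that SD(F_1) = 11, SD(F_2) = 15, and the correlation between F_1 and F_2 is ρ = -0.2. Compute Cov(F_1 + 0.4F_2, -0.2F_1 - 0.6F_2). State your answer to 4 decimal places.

Var(F_1) = (11)² = 121;  Var(F_2) = (15)² = 225
Cov(F_1,F_2) = ρ·SD(F_1)·SD(F_2) = -0.2·11·15 = -33
Cov(F_1 + 0.4F_2, -0.2F_1 - 0.6F_2) = (1)(-0.2)Var(F_1) + (0.4)(-0.6)Var(F_2) + [(1)(-0.6) + (0.4)(-0.2)]Cov(F_1,F_2)
= -0.2·121 + -0.24·225 + -0.68·-33 = -55.76

-55.7600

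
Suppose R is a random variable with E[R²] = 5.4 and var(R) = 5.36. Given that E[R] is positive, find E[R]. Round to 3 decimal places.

(E[R])² = E[R²] − var(R) = 5.4 − 5.36 = 0.04
E[R] = √0.04 = 0.2

0.200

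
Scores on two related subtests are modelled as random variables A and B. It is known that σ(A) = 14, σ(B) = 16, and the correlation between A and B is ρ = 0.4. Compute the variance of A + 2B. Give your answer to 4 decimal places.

1578.4000

var(A) = (14)² = 196;  var(B) = (16)² = 256
cov(A,B) = ρ·σ(A)·σ(B) = 0.4·14·16 = 89.6
var(A + 2B) = (1)²·var(A) + (2)²·var(B) + 2·(1)·(2)·cov(A,B)
= 1·196 + 4·256 + 4·89.6 = 1578.4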